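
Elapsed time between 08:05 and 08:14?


End time in minutes: 8×60 + 14 = 494
Start time in minutes: 8×60 + 5 = 485
Difference = 494 - 485 = 9 minutes
= 0 hours 9 minutes

0h 9m


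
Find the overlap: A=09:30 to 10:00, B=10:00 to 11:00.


0 minutes

Meeting A: 570-600 (in minutes from midnight)
Meeting B: 600-660
Overlap start = max(570, 600) = 600
Overlap end = min(600, 660) = 600
Overlap = max(0, 600 - 600) = 0 min


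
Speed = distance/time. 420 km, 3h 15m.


129.2 km/h

Distance: 420 km
Time: 3h 15m = 195 min = 195/60 = 13/4 hours
Speed = 420 ÷ (13/4) = 420 × 4 / 13 = 1680/13 ≈ 129.2 km/h


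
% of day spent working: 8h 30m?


35.4%

Time: 510 minutes
Day: 1440 minutes
Percentage = (510/1440) × 100 ≈ 35.4%


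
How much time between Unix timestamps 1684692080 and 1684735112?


Difference = 1684735112 - 1684692080 = 43032 seconds
In hours: 43032 / 3600 ≈ 12.0
In days: 43032 / 86400 ≈ 0.50

43032 seconds (12.0 hours / 0.50 days)


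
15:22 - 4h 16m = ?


11:06

Start: 922 minutes from midnight
Subtract: 256 minutes
Remaining: 922 - 256 = 666
Hours: 11, Minutes: 6


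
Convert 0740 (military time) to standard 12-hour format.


7:40 AM

Hour: 7
7 < 12 → AM


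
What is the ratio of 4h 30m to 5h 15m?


Duration 1: 270 minutes
Duration 2: 315 minutes
Ratio = 270:315
GCD = 45
Simplified = 6:7
As a decimal: 6/7 ≈ 0.86

6:7 (0.86)


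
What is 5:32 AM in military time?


05:32

Input: 5:32 AM
AM hour stays: 5


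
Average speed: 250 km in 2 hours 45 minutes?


Distance: 250 km
Time: 2h 45m = 165 min = 165/60 = 11/4 hours
Speed = 250 ÷ (11/4) = 250 × 4 / 11 = 1000/11 ≈ 90.9 km/h

90.9 km/h


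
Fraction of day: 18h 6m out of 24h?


Total minutes: 18×60 + 6 = 1086
Day = 24×60 = 1440 minutes
Fraction = 1086/1440 ≈ 0.7542
As a percentage: 1086/1440 × 100 ≈ 75.42%

0.7542 (75.42%)


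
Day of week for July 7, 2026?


Zeller's congruence:
q=7, m=7, k=26, j=20
h = (7 + ⌊13×8/5⌋ + 26 + ⌊26/4⌋ + ⌊20/4⌋ - 2×20) mod 7
= (7 + 20 + 26 + 6 + 5 - 40) mod 7
= 24 mod 7 = 3
h=3 → Tuesday

Tuesday


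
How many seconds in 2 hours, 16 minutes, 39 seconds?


8199 seconds

Hours: 2 × 3600 = 7200
Minutes: 16 × 60 = 960
Seconds: 39
Total = 7200 + 960 + 39 = 8199


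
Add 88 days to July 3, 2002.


Start: July 3, 2002
Add 88 days
July 3 → August 1: 31 - 3 + 1 = 29 days (88 - 29 = 59 left)
August 1 → September 1: 31 - 1 + 1 = 31 days (59 - 31 = 28 left)
September 1 + 28 = September 29, 2002

September 29, 2002


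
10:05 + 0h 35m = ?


10:40

Start: 605 minutes from midnight
Add: 35 minutes
Total: 640 minutes
Hours: 640 ÷ 60 = 10 remainder 40


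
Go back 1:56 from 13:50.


11:54

Start: 830 minutes from midnight
Subtract: 116 minutes
Remaining: 830 - 116 = 714
Hours: 11, Minutes: 54


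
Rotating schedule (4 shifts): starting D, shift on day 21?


Shifts: A, B, C, D
Start: D (index 3)
Day 21: (3 + 21 - 1) mod 4
= 23 mod 4
= 3
Index 3 → shift D

Shift D


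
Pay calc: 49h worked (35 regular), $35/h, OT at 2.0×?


$2205.00

Regular: 35h × $35 = $1225.00
Overtime: 49 - 35 = 14h
OT pay: 14h × $35 × 2.0 = $980.00
Total = $1225.00 + $980.00 = $2205.00


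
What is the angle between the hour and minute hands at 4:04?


Hour hand = 4×30 + 4×0.5 = 122.0°
Minute hand = 4×6 = 24°
Difference = |122.0 - 24| = 98.0°

98.0°


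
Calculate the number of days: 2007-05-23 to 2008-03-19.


301 days

From May 23, 2007 to March 19, 2008
Rest of May 2007: 31 - 23 = 8
Full months: June 30, July 31, August 31, September 30, October 31, November 30, December 31, January 31, February 2008 29
Days into March 2008: 19
Total = 8 + 30 + 31 + 31 + 30 + 31 + 30 + 31 + 31 + 29 + 19 = 301 days


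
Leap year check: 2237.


No

Rules: divisible by 4 AND (not by 100 OR by 400)
2237 ÷ 4 = 559 remainder 1 → not divisible by 4
Not divisible by 4 → not a leap year


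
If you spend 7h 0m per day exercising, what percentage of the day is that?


29.2%

Time: 420 minutes
Day: 1440 minutes
Percentage = (420/1440) × 100 ≈ 29.2%


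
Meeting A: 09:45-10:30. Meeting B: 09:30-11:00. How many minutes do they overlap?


45 minutes

Meeting A: 585-630 (in minutes from midnight)
Meeting B: 570-660
Overlap start = max(585, 570) = 585
Overlap end = min(630, 660) = 630
Overlap = max(0, 630 - 585) = 45 min


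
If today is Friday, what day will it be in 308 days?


Start: Friday (index 4)
(4 + 308) mod 7
= 312 mod 7
= 4
Index 4 → Friday

Friday


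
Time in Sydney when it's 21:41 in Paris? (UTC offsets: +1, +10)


Time difference = UTC+10 - UTC+1 = +9 hours
New hour = (21 + 9) mod 24
= 30 mod 24 = 6
Minutes unchanged → 06:41; 30 ≥ 24 → next day

06:41 (next day)


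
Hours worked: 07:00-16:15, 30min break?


Total time = (16×60+15) - (7×60+0)
= 975 - 420 = 555 min
Minus break: 555 - 30 = 525 min
= 8h 45m

8h 45m (525 minutes)


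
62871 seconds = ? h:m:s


17h 27m 51s

Hours: 62871 ÷ 3600 = 17 remainder 1671
Minutes: 1671 ÷ 60 = 27 remainder 51
Seconds: 51


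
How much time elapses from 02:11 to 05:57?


3h 46m

End time in minutes: 5×60 + 57 = 357
Start time in minutes: 2×60 + 11 = 131
Difference = 357 - 131 = 226 minutes
= 3 hours 46 minutes


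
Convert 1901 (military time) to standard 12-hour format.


7:01 PM

Hour: 19
19 - 12 = 7 → PM


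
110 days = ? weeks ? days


Weeks: 110 ÷ 7 = 15 remainder 5

15 weeks 5 days


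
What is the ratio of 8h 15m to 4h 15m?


33:17 (1.94)

Duration 1: 495 minutes
Duration 2: 255 minutes
Ratio = 495:255
GCD = 15
Simplified = 33:17
As a decimal: 33/17 ≈ 1.94


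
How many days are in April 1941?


Month: April (month 4)
April has 30 days

30 days


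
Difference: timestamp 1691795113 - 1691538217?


Difference = 1691795113 - 1691538217 = 256896 seconds
In hours: 256896 / 3600 ≈ 71.4
In days: 256896 / 86400 ≈ 2.97

256896 seconds (71.4 hours / 2.97 days)


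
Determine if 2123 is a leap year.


No

Rules: divisible by 4 AND (not by 100 OR by 400)
2123 ÷ 4 = 530 remainder 3 → not divisible by 4
Not divisible by 4 → not a leap year


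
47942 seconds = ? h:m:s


13h 19m 2s

Hours: 47942 ÷ 3600 = 13 remainder 1142
Minutes: 1142 ÷ 60 = 19 remainder 2
Seconds: 2


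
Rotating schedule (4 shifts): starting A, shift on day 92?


Shift D

Shifts: A, B, C, D
Start: A (index 0)
Day 92: (0 + 92 - 1) mod 4
= 91 mod 4
= 3
Index 3 → shift D


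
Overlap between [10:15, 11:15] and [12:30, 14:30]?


0 minutes

Meeting A: 615-675 (in minutes from midnight)
Meeting B: 750-870
Overlap start = max(615, 750) = 750
Overlap end = min(675, 870) = 675
Overlap = max(0, 675 - 750) = 0 min


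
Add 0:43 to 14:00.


14:43

Start: 840 minutes from midnight
Add: 43 minutes
Total: 883 minutes
Hours: 883 ÷ 60 = 14 remainder 43


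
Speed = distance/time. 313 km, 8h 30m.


36.8 km/h

Distance: 313 km
Time: 8h 30m = 510 min = 510/60 = 17/2 hours
Speed = 313 ÷ (17/2) = 313 × 2 / 17 = 626/17 ≈ 36.8 km/h


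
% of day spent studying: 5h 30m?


Time: 330 minutes
Day: 1440 minutes
Percentage = (330/1440) × 100 ≈ 22.9%

22.9%


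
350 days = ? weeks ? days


50 weeks 0 days

Weeks: 350 ÷ 7 = 50 remainder 0


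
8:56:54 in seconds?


32214 seconds

Hours: 8 × 3600 = 28800
Minutes: 56 × 60 = 3360
Seconds: 54
Total = 28800 + 3360 + 54 = 32214


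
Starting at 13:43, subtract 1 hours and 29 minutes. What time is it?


12:14

Start: 823 minutes from midnight
Subtract: 89 minutes
Remaining: 823 - 89 = 734
Hours: 12, Minutes: 14


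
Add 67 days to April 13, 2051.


Start: April 13, 2051
Add 67 days
April 13 → May 1: 30 - 13 + 1 = 18 days (67 - 18 = 49 left)
May 1 → June 1: 31 - 1 + 1 = 31 days (49 - 31 = 18 left)
June 1 + 18 = June 19, 2051

June 19, 2051


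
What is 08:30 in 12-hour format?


Hour: 8
8 < 12 → AM

8:30 AM


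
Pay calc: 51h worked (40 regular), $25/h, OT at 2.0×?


$1550.00

Regular: 40h × $25 = $1000.00
Overtime: 51 - 40 = 11h
OT pay: 11h × $25 × 2.0 = $550.00
Total = $1000.00 + $550.00 = $1550.00


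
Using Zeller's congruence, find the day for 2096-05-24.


Zeller's congruence:
q=24, m=5, k=96, j=20
h = (24 + ⌊13×6/5⌋ + 96 + ⌊96/4⌋ + ⌊20/4⌋ - 2×20) mod 7
= (24 + 15 + 96 + 24 + 5 - 40) mod 7
= 124 mod 7 = 5
h=5 → Thursday

Thursday


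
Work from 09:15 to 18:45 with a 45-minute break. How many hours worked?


8h 45m (525 minutes)

Total time = (18×60+45) - (9×60+15)
= 1125 - 555 = 570 min
Minus break: 570 - 45 = 525 min
= 8h 45m


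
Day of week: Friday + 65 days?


Start: Friday (index 4)
(4 + 65) mod 7
= 69 mod 7
= 6
Index 6 → Sunday

Sunday


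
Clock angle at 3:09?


40.5°

Hour hand = 3×30 + 9×0.5 = 94.5°
Minute hand = 9×6 = 54°
Difference = |94.5 - 54| = 40.5°


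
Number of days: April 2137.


30 days

Month: April (month 4)
April has 30 days


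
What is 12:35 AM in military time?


Input: 12:35 AM
12 AM → 00 (midnight)

00:35


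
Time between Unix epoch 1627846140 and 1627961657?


115517 seconds (32.1 hours / 1.34 days)

Difference = 1627961657 - 1627846140 = 115517 seconds
In hours: 115517 / 3600 ≈ 32.1
In days: 115517 / 86400 ≈ 1.34


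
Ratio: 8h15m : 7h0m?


Duration 1: 495 minutes
Duration 2: 420 minutes
Ratio = 495:420
GCD = 15
Simplified = 33:28
As a decimal: 33/28 ≈ 1.18

33:28 (1.18)


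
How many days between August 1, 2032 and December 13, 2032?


From August 1, 2032 to December 13, 2032
Rest of August 2032: 31 - 1 = 30
Full months: September 30, October 31, November 30
Days into December 2032: 13
Total = 30 + 30 + 31 + 30 + 13 = 134 days

134 days


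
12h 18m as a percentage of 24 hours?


Total minutes: 12×60 + 18 = 738
Day = 24×60 = 1440 minutes
Fraction = 738/1440 = 0.5125
As a percentage: 738/1440 × 100 = 51.25%

0.5125 (51.25%)


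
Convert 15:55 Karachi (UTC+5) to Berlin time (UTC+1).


11:55

Time difference = UTC+1 - UTC+5 = -4 hours
New hour = (15 -4) mod 24
= 11 mod 24 = 11
Minutes unchanged → 11:55


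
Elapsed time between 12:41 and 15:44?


3h 3m

End time in minutes: 15×60 + 44 = 944
Start time in minutes: 12×60 + 41 = 761
Difference = 944 - 761 = 183 minutes
= 3 hours 3 minutes


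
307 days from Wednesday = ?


Tuesday

Start: Wednesday (index 2)
(2 + 307) mod 7
= 309 mod 7
= 1
Index 1 → Tuesday


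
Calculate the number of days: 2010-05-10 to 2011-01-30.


From May 10, 2010 to January 30, 2011
Rest of May 2010: 31 - 10 = 21
Full months: June 30, July 31, August 31, September 30, October 31, November 30, December 31
Days into January 2011: 30
Total = 21 + 30 + 31 + 31 + 30 + 31 + 30 + 31 + 30 = 265 days

265 days


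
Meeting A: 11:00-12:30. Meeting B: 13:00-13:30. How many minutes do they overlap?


0 minutes

Meeting A: 660-750 (in minutes from midnight)
Meeting B: 780-810
Overlap start = max(660, 780) = 780
Overlap end = min(750, 810) = 750
Overlap = max(0, 750 - 780) = 0 min


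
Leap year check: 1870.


Rules: divisible by 4 AND (not by 100 OR by 400)
1870 ÷ 4 = 467 remainder 2 → not divisible by 4
Not divisible by 4 → not a leap year

No


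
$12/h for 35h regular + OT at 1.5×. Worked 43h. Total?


$564.00

Regular: 35h × $12 = $420.00
Overtime: 43 - 35 = 8h
OT pay: 8h × $12 × 1.5 = $144.00
Total = $420.00 + $144.00 = $564.00


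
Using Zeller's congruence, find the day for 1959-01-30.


Zeller's congruence:
q=30, m=13, k=58, j=19
h = (30 + ⌊13×14/5⌋ + 58 + ⌊58/4⌋ + ⌊19/4⌋ - 2×19) mod 7
= (30 + 36 + 58 + 14 + 4 - 38) mod 7
= 104 mod 7 = 6
h=6 → Friday

Friday


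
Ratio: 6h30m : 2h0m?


13:4 (3.25)

Duration 1: 390 minutes
Duration 2: 120 minutes
Ratio = 390:120
GCD = 30
Simplified = 13:4
As a decimal: 13/4 = 3.25


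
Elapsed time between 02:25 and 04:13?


End time in minutes: 4×60 + 13 = 253
Start time in minutes: 2×60 + 25 = 145
Difference = 253 - 145 = 108 minutes
= 1 hours 48 minutes

1h 48m


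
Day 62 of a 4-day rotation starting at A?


Shift B

Shifts: A, B, C, D
Start: A (index 0)
Day 62: (0 + 62 - 1) mod 4
= 61 mod 4
= 1
Index 1 → shift B


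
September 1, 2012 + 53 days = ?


October 24, 2012

Start: September 1, 2012
Add 53 days
September 1 → October 1: 30 - 1 + 1 = 30 days (53 - 30 = 23 left)
October 1 + 23 = October 24, 2012


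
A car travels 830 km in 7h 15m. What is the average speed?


Distance: 830 km
Time: 7h 15m = 435 min = 435/60 = 29/4 hours
Speed = 830 ÷ (29/4) = 830 × 4 / 29 = 3320/29 ≈ 114.5 km/h

114.5 km/h


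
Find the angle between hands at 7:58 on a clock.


Hour hand = 7×30 + 58×0.5 = 239.0°
Minute hand = 58×6 = 348°
Difference = |239.0 - 348| = 109.0°

109.0°


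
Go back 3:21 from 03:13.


Start: 193 minutes from midnight
Subtract: 201 minutes
Remaining: 193 - 201 = -8
Negative → add 24×60 = 1432
Hours: 23, Minutes: 52

23:52


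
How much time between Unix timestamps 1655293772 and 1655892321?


Difference = 1655892321 - 1655293772 = 598549 seconds
In hours: 598549 / 3600 ≈ 166.3
In days: 598549 / 86400 ≈ 6.93

598549 seconds (166.3 hours / 6.93 days)


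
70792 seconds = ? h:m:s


Hours: 70792 ÷ 3600 = 19 remainder 2392
Minutes: 2392 ÷ 60 = 39 remainder 52
Seconds: 52

19h 39m 52s


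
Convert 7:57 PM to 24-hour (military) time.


19:57

Input: 7:57 PM
PM: 7 + 12 = 19


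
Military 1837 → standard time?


6:37 PM

Hour: 18
18 - 12 = 6 → PM


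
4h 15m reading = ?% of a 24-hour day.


Time: 255 minutes
Day: 1440 minutes
Percentage = (255/1440) × 100 ≈ 17.7%

17.7%


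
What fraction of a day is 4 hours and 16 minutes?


0.1778 (17.78%)

Total minutes: 4×60 + 16 = 256
Day = 24×60 = 1440 minutes
Fraction = 256/1440 ≈ 0.1778
As a percentage: 256/1440 × 100 ≈ 17.78%


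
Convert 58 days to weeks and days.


8 weeks 2 days

Weeks: 58 ÷ 7 = 8 remainder 2


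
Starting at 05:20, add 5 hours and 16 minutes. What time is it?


Start: 320 minutes from midnight
Add: 316 minutes
Total: 636 minutes
Hours: 636 ÷ 60 = 10 remainder 36

10:36


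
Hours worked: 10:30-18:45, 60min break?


7h 15m (435 minutes)

Total time = (18×60+45) - (10×60+30)
= 1125 - 630 = 495 min
Minus break: 495 - 60 = 435 min
= 7h 15m


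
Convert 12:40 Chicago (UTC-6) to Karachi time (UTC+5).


23:40

Time difference = UTC+5 - UTC-6 = +11 hours
New hour = (12 + 11) mod 24
= 23 mod 24 = 23
Minutes unchanged → 23:40


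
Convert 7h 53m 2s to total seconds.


28382 seconds

Hours: 7 × 3600 = 25200
Minutes: 53 × 60 = 3180
Seconds: 2
Total = 25200 + 3180 + 2 = 28382


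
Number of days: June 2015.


30 days

Month: June (month 6)
June has 30 days


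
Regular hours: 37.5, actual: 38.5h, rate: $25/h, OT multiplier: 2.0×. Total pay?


Regular: 37.5h × $25 = $937.50
Overtime: 38.5 - 37.5 = 1.0h
OT pay: 1.0h × $25 × 2.0 = $50.00
Total = $937.50 + $50.00 = $987.50

$987.50


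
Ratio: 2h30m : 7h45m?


10:31 (0.32)

Duration 1: 150 minutes
Duration 2: 465 minutes
Ratio = 150:465
GCD = 15
Simplified = 10:31
As a decimal: 10/31 ≈ 0.32


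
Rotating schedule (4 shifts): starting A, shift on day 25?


Shifts: A, B, C, D
Start: A (index 0)
Day 25: (0 + 25 - 1) mod 4
= 24 mod 4
= 0
Index 0 → shift A

Shift A


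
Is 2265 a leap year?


Rules: divisible by 4 AND (not by 100 OR by 400)
2265 ÷ 4 = 566 remainder 1 → not divisible by 4
Not divisible by 4 → not a leap year

No


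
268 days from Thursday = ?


Saturday

Start: Thursday (index 3)
(3 + 268) mod 7
= 271 mod 7
= 5
Index 5 → Saturday


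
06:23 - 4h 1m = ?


Start: 383 minutes from midnight
Subtract: 241 minutes
Remaining: 383 - 241 = 142
Hours: 2, Minutes: 22

02:22


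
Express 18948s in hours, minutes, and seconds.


5h 15m 48s

Hours: 18948 ÷ 3600 = 5 remainder 948
Minutes: 948 ÷ 60 = 15 remainder 48
Seconds: 48


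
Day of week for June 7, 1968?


Friday

Zeller's congruence:
q=7, m=6, k=68, j=19
h = (7 + ⌊13×7/5⌋ + 68 + ⌊68/4⌋ + ⌊19/4⌋ - 2×19) mod 7
= (7 + 18 + 68 + 17 + 4 - 38) mod 7
= 76 mod 7 = 6
h=6 → Friday


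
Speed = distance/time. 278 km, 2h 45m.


101.1 km/h

Distance: 278 km
Time: 2h 45m = 165 min = 165/60 = 11/4 hours
Speed = 278 ÷ (11/4) = 278 × 4 / 11 = 1112/11 ≈ 101.1 km/h


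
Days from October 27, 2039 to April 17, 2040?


173 days

From October 27, 2039 to April 17, 2040
Rest of October 2039: 31 - 27 = 4
Full months: November 30, December 31, January 31, February 2040 29, March 31
Days into April 2040: 17
Total = 4 + 30 + 31 + 31 + 29 + 31 + 17 = 173 days


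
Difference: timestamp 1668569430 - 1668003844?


Difference = 1668569430 - 1668003844 = 565586 seconds
In hours: 565586 / 3600 ≈ 157.1
In days: 565586 / 86400 ≈ 6.55

565586 seconds (157.1 hours / 6.55 days)


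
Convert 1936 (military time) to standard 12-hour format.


7:36 PM

Hour: 19
19 - 12 = 7 → PM


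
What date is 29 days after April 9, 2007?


Start: April 9, 2007
Add 29 days
April 9 → May 1: 30 - 9 + 1 = 22 days (29 - 22 = 7 left)
May 1 + 7 = May 8, 2007

May 8, 2007


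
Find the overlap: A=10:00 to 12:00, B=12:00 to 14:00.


0 minutes

Meeting A: 600-720 (in minutes from midnight)
Meeting B: 720-840
Overlap start = max(600, 720) = 720
Overlap end = min(720, 840) = 720
Overlap = max(0, 720 - 720) = 0 min


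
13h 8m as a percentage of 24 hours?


Total minutes: 13×60 + 8 = 788
Day = 24×60 = 1440 minutes
Fraction = 788/1440 ≈ 0.5472
As a percentage: 788/1440 × 100 ≈ 54.72%

0.5472 (54.72%)


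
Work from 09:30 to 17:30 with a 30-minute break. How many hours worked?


7h 30m (450 minutes)

Total time = (17×60+30) - (9×60+30)
= 1050 - 570 = 480 min
Minus break: 480 - 30 = 450 min
= 7h 30m


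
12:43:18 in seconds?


45798 seconds

Hours: 12 × 3600 = 43200
Minutes: 43 × 60 = 2580
Seconds: 18
Total = 43200 + 2580 + 18 = 45798


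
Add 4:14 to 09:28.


13:42

Start: 568 minutes from midnight
Add: 254 minutes
Total: 822 minutes
Hours: 822 ÷ 60 = 13 remainder 42


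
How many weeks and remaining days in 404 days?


Weeks: 404 ÷ 7 = 57 remainder 5

57 weeks 5 days


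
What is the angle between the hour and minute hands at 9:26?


127.0°

Hour hand = 9×30 + 26×0.5 = 283.0°
Minute hand = 26×6 = 156°
Difference = |283.0 - 156| = 127.0°


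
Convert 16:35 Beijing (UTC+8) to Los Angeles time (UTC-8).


Time difference = UTC-8 - UTC+8 = -16 hours
New hour = (16 -16) mod 24
= 0 mod 24 = 0
Minutes unchanged → 00:35

00:35


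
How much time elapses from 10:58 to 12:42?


1h 44m

End time in minutes: 12×60 + 42 = 762
Start time in minutes: 10×60 + 58 = 658
Difference = 762 - 658 = 104 minutes
= 1 hours 44 minutes


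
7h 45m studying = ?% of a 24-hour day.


32.3%

Time: 465 minutes
Day: 1440 minutes
Percentage = (465/1440) × 100 ≈ 32.3%


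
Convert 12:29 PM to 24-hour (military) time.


12:29

Input: 12:29 PM
12 PM → 12 (noon)


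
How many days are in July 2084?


31 days

Month: July (month 7)
July has 31 days


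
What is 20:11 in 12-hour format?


Hour: 20
20 - 12 = 8 → PM

8:11 PM


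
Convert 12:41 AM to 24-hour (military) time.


Input: 12:41 AM
12 AM → 00 (midnight)

00:41


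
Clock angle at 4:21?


Hour hand = 4×30 + 21×0.5 = 130.5°
Minute hand = 21×6 = 126°
Difference = |130.5 - 126| = 4.5°

4.5°


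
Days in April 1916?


30 days

Month: April (month 4)
April has 30 days


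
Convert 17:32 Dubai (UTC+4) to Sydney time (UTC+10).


23:32

Time difference = UTC+10 - UTC+4 = +6 hours
New hour = (17 + 6) mod 24
= 23 mod 24 = 23
Minutes unchanged → 23:32


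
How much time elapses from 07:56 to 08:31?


End time in minutes: 8×60 + 31 = 511
Start time in minutes: 7×60 + 56 = 476
Difference = 511 - 476 = 35 minutes
= 0 hours 35 minutes

0h 35m


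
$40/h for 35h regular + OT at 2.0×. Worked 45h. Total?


Regular: 35h × $40 = $1400.00
Overtime: 45 - 35 = 10h
OT pay: 10h × $40 × 2.0 = $800.00
Total = $1400.00 + $800.00 = $2200.00

$2200.00


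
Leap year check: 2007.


Rules: divisible by 4 AND (not by 100 OR by 400)
2007 ÷ 4 = 501 remainder 3 → not divisible by 4
Not divisible by 4 → not a leap year

No


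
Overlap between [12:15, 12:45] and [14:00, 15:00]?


0 minutes

Meeting A: 735-765 (in minutes from midnight)
Meeting B: 840-900
Overlap start = max(735, 840) = 840
Overlap end = min(765, 900) = 765
Overlap = max(0, 765 - 840) = 0 min


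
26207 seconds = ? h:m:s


7h 16m 47s

Hours: 26207 ÷ 3600 = 7 remainder 1007
Minutes: 1007 ÷ 60 = 16 remainder 47
Seconds: 47


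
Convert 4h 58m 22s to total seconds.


Hours: 4 × 3600 = 14400
Minutes: 58 × 60 = 3480
Seconds: 22
Total = 14400 + 3480 + 22 = 17902

17902 seconds


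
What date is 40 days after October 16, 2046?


November 25, 2046

Start: October 16, 2046
Add 40 days
October 16 → November 1: 31 - 16 + 1 = 16 days (40 - 16 = 24 left)
November 1 + 24 = November 25, 2046


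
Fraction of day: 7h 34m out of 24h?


Total minutes: 7×60 + 34 = 454
Day = 24×60 = 1440 minutes
Fraction = 454/1440 ≈ 0.3153
As a percentage: 454/1440 × 100 ≈ 31.53%

0.3153 (31.53%)


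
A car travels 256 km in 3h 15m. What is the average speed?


Distance: 256 km
Time: 3h 15m = 195 min = 195/60 = 13/4 hours
Speed = 256 ÷ (13/4) = 256 × 4 / 13 = 1024/13 ≈ 78.8 km/h

78.8 km/h


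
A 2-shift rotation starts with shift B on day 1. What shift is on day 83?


Shift B

Shifts: A, B
Start: B (index 1)
Day 83: (1 + 83 - 1) mod 2
= 83 mod 2
= 1
Index 1 → shift B


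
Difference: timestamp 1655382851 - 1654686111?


Difference = 1655382851 - 1654686111 = 696740 seconds
In hours: 696740 / 3600 ≈ 193.5
In days: 696740 / 86400 ≈ 8.06

696740 seconds (193.5 hours / 8.06 days)


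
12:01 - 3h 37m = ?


08:24

Start: 721 minutes from midnight
Subtract: 217 minutes
Remaining: 721 - 217 = 504
Hours: 8, Minutes: 24


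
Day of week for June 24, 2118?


Friday

Zeller's congruence:
q=24, m=6, k=18, j=21
h = (24 + ⌊13×7/5⌋ + 18 + ⌊18/4⌋ + ⌊21/4⌋ - 2×21) mod 7
= (24 + 18 + 18 + 4 + 5 - 42) mod 7
= 27 mod 7 = 6
h=6 → Friday


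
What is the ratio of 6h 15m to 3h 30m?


Duration 1: 375 minutes
Duration 2: 210 minutes
Ratio = 375:210
GCD = 15
Simplified = 25:14
As a decimal: 25/14 ≈ 1.79

25:14 (1.79)


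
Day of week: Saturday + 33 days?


Thursday

Start: Saturday (index 5)
(5 + 33) mod 7
= 38 mod 7
= 3
Index 3 → Thursday


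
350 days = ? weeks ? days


50 weeks 0 days

Weeks: 350 ÷ 7 = 50 remainder 0


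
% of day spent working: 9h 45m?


40.6%

Time: 585 minutes
Day: 1440 minutes
Percentage = (585/1440) × 100 ≈ 40.6%


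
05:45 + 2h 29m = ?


08:14

Start: 345 minutes from midnight
Add: 149 minutes
Total: 494 minutes
Hours: 494 ÷ 60 = 8 remainder 14


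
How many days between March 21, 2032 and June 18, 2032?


89 days

From March 21, 2032 to June 18, 2032
Rest of March 2032: 31 - 21 = 10
Full months: April 30, May 31
Days into June 2032: 18
Total = 10 + 30 + 31 + 18 = 89 days


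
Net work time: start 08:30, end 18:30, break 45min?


Total time = (18×60+30) - (8×60+30)
= 1110 - 510 = 600 min
Minus break: 600 - 45 = 555 min
= 9h 15m

9h 15m (555 minutes)


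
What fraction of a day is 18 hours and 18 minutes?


Total minutes: 18×60 + 18 = 1098
Day = 24×60 = 1440 minutes
Fraction = 1098/1440 = 0.7625
As a percentage: 1098/1440 × 100 = 76.25%

0.7625 (76.25%)


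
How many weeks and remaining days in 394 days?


56 weeks 2 days

Weeks: 394 ÷ 7 = 56 remainder 2


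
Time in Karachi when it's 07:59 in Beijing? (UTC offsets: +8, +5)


04:59

Time difference = UTC+5 - UTC+8 = -3 hours
New hour = (7 -3) mod 24
= 4 mod 24 = 4
Minutes unchanged → 04:59


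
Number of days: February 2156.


29 days

Month: February (month 2)
February: 28 or 29 (leap year)
2156 leap year? Yes


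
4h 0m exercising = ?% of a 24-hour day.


16.7%

Time: 240 minutes
Day: 1440 minutes
Percentage = (240/1440) × 100 ≈ 16.7%


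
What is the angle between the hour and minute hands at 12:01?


Hour hand (12 ≡ 0 on the dial): 0×30 + 1×0.5 = 0.5°
Minute hand = 1×6 = 6°
Difference = |0.5 - 6| = 5.5°

5.5°


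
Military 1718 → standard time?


Hour: 17
17 - 12 = 5 → PM

5:18 PM


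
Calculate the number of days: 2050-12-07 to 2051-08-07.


243 days

From December 7, 2050 to August 7, 2051
Rest of December 2050: 31 - 7 = 24
Full months: January 31, February 2051 28, March 31, April 30, May 31, June 30, July 31
Days into August 2051: 7
Total = 24 + 31 + 28 + 31 + 30 + 31 + 30 + 31 + 7 = 243 days


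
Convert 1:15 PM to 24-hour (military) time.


13:15

Input: 1:15 PM
PM: 1 + 12 = 13


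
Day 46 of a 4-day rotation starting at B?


Shift C

Shifts: A, B, C, D
Start: B (index 1)
Day 46: (1 + 46 - 1) mod 4
= 46 mod 4
= 2
Index 2 → shift C


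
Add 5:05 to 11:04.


16:09

Start: 664 minutes from midnight
Add: 305 minutes
Total: 969 minutes
Hours: 969 ÷ 60 = 16 remainder 9


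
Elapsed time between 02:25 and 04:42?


End time in minutes: 4×60 + 42 = 282
Start time in minutes: 2×60 + 25 = 145
Difference = 282 - 145 = 137 minutes
= 2 hours 17 minutes

2h 17m


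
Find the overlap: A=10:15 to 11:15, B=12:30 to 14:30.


Meeting A: 615-675 (in minutes from midnight)
Meeting B: 750-870
Overlap start = max(615, 750) = 750
Overlap end = min(675, 870) = 675
Overlap = max(0, 675 - 750) = 0 min

0 minutes


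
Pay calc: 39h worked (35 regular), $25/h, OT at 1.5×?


Regular: 35h × $25 = $875.00
Overtime: 39 - 35 = 4h
OT pay: 4h × $25 × 1.5 = $150.00
Total = $875.00 + $150.00 = $1025.00

$1025.00


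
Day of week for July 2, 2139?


Zeller's congruence:
q=2, m=7, k=39, j=21
h = (2 + ⌊13×8/5⌋ + 39 + ⌊39/4⌋ + ⌊21/4⌋ - 2×21) mod 7
= (2 + 20 + 39 + 9 + 5 - 42) mod 7
= 33 mod 7 = 5
h=5 → Thursday

Thursday


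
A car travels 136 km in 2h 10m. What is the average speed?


Distance: 136 km
Time: 2h 10m = 130 min = 130/60 = 13/6 hours
Speed = 136 ÷ (13/6) = 136 × 6 / 13 = 816/13 ≈ 62.8 km/h

62.8 km/h


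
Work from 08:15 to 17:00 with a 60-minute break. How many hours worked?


Total time = (17×60+0) - (8×60+15)
= 1020 - 495 = 525 min
Minus break: 525 - 60 = 465 min
= 7h 45m

7h 45m (465 minutes)


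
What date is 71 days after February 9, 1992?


April 20, 1992

Start: February 9, 1992
Add 71 days
February 9 → March 1: 29 - 9 + 1 = 21 days (71 - 21 = 50 left)
March 1 → April 1: 31 - 1 + 1 = 31 days (50 - 31 = 19 left)
April 1 + 19 = April 20, 1992


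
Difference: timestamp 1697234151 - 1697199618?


34533 seconds (9.6 hours / 0.40 days)

Difference = 1697234151 - 1697199618 = 34533 seconds
In hours: 34533 / 3600 ≈ 9.6
In days: 34533 / 86400 ≈ 0.40


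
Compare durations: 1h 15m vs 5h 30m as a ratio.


5:22 (0.23)

Duration 1: 75 minutes
Duration 2: 330 minutes
Ratio = 75:330
GCD = 15
Simplified = 5:22
As a decimal: 5/22 ≈ 0.23


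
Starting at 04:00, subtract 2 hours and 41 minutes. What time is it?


Start: 240 minutes from midnight
Subtract: 161 minutes
Remaining: 240 - 161 = 79
Hours: 1, Minutes: 19

01:19


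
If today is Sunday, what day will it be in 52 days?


Start: Sunday (index 6)
(6 + 52) mod 7
= 58 mod 7
= 2
Index 2 → Wednesday

Wednesday


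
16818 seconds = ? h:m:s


4h 40m 18s

Hours: 16818 ÷ 3600 = 4 remainder 2418
Minutes: 2418 ÷ 60 = 40 remainder 18
Seconds: 18


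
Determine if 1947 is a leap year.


Rules: divisible by 4 AND (not by 100 OR by 400)
1947 ÷ 4 = 486 remainder 3 → not divisible by 4
Not divisible by 4 → not a leap year

No


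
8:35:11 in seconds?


30911 seconds

Hours: 8 × 3600 = 28800
Minutes: 35 × 60 = 2100
Seconds: 11
Total = 28800 + 2100 + 11 = 30911


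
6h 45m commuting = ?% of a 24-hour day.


28.1%

Time: 405 minutes
Day: 1440 minutes
Percentage = (405/1440) × 100 ≈ 28.1%


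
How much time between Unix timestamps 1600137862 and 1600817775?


Difference = 1600817775 - 1600137862 = 679913 seconds
In hours: 679913 / 3600 ≈ 188.9
In days: 679913 / 86400 ≈ 7.87

679913 seconds (188.9 hours / 7.87 days)


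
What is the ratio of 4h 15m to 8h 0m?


Duration 1: 255 minutes
Duration 2: 480 minutes
Ratio = 255:480
GCD = 15
Simplified = 17:32
As a decimal: 17/32 ≈ 0.53

17:32 (0.53)


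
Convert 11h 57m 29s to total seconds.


43049 seconds

Hours: 11 × 3600 = 39600
Minutes: 57 × 60 = 3420
Seconds: 29
Total = 39600 + 3420 + 29 = 43049


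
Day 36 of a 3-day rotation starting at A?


Shift C

Shifts: A, B, C
Start: A (index 0)
Day 36: (0 + 36 - 1) mod 3
= 35 mod 3
= 2
Index 2 → shift C


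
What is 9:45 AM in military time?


Input: 9:45 AM
AM hour stays: 9

09:45


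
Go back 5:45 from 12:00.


06:15

Start: 720 minutes from midnight
Subtract: 345 minutes
Remaining: 720 - 345 = 375
Hours: 6, Minutes: 15


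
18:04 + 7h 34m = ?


01:38 (next day)

Start: 1084 minutes from midnight
Add: 454 minutes
Total: 1538 minutes
Hours: 1538 ÷ 60 = 25 remainder 38
25 ≥ 24 → 25 - 24 = 1 (next day)


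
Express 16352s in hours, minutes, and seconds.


Hours: 16352 ÷ 3600 = 4 remainder 1952
Minutes: 1952 ÷ 60 = 32 remainder 32
Seconds: 32

4h 32m 32s


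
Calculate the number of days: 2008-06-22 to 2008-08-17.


56 days

From June 22, 2008 to August 17, 2008
Rest of June 2008: 30 - 22 = 8
Full months: July 31
Days into August 2008: 17
Total = 8 + 31 + 17 = 56 days


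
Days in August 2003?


Month: August (month 8)
August has 31 days

31 days


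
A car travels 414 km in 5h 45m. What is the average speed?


72.0 km/h

Distance: 414 km
Time: 5h 45m = 345 min = 345/60 = 23/4 hours
Speed = 414 ÷ (23/4) = 414 × 4 / 23 = 1656/23 = 72.0 km/h


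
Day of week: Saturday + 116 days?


Wednesday

Start: Saturday (index 5)
(5 + 116) mod 7
= 121 mod 7
= 2
Index 2 → Wednesday


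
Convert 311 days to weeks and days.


Weeks: 311 ÷ 7 = 44 remainder 3

44 weeks 3 days


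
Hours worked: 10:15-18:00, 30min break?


Total time = (18×60+0) - (10×60+15)
= 1080 - 615 = 465 min
Minus break: 465 - 30 = 435 min
= 7h 15m

7h 15m (435 minutes)


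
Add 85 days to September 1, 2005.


November 25, 2005

Start: September 1, 2005
Add 85 days
September 1 → October 1: 30 - 1 + 1 = 30 days (85 - 30 = 55 left)
October 1 → November 1: 31 - 1 + 1 = 31 days (55 - 31 = 24 left)
November 1 + 24 = November 25, 2005


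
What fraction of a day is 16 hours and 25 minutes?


Total minutes: 16×60 + 25 = 985
Day = 24×60 = 1440 minutes
Fraction = 985/1440 ≈ 0.6840
As a percentage: 985/1440 × 100 ≈ 68.40%

0.6840 (68.40%)


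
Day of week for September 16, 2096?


Sunday

Zeller's congruence:
q=16, m=9, k=96, j=20
h = (16 + ⌊13×10/5⌋ + 96 + ⌊96/4⌋ + ⌊20/4⌋ - 2×20) mod 7
= (16 + 26 + 96 + 24 + 5 - 40) mod 7
= 127 mod 7 = 1
h=1 → Sunday


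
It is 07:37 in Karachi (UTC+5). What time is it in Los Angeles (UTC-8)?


18:37 (previous day)

Time difference = UTC-8 - UTC+5 = -13 hours
New hour = (7 -13) mod 24
= -6 mod 24 = 18
Minutes unchanged → 18:37; -6 < 0 → previous day


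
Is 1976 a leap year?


Yes

Rules: divisible by 4 AND (not by 100 OR by 400)
1976 ÷ 4 = 494 exactly → divisible by 4
1976 ÷ 100 = 19 remainder 76 → not divisible by 100
Divisible by 4 but not by 100 → leap year


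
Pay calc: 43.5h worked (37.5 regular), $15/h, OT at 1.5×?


$697.50

Regular: 37.5h × $15 = $562.50
Overtime: 43.5 - 37.5 = 6.0h
OT pay: 6.0h × $15 × 1.5 = $135.00
Total = $562.50 + $135.00 = $697.50


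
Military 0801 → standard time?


Hour: 8
8 < 12 → AM

8:01 AM


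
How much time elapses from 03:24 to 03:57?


End time in minutes: 3×60 + 57 = 237
Start time in minutes: 3×60 + 24 = 204
Difference = 237 - 204 = 33 minutes
= 0 hours 33 minutes

0h 33m


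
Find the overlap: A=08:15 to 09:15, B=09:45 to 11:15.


0 minutes

Meeting A: 495-555 (in minutes from midnight)
Meeting B: 585-675
Overlap start = max(495, 585) = 585
Overlap end = min(555, 675) = 555
Overlap = max(0, 555 - 585) = 0 min


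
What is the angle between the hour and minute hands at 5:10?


95.0°

Hour hand = 5×30 + 10×0.5 = 155.0°
Minute hand = 10×6 = 60°
Difference = |155.0 - 60| = 95.0°


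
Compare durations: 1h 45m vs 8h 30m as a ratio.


7:34 (0.21)

Duration 1: 105 minutes
Duration 2: 510 minutes
Ratio = 105:510
GCD = 15
Simplified = 7:34
As a decimal: 7/34 ≈ 0.21


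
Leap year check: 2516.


Yes

Rules: divisible by 4 AND (not by 100 OR by 400)
2516 ÷ 4 = 629 exactly → divisible by 4
2516 ÷ 100 = 25 remainder 16 → not divisible by 100
Divisible by 4 but not by 100 → leap year


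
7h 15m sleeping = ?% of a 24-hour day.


Time: 435 minutes
Day: 1440 minutes
Percentage = (435/1440) × 100 ≈ 30.2%

30.2%


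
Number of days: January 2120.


Month: January (month 1)
January has 31 days

31 days


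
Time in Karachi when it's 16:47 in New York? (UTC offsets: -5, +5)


02:47 (next day)

Time difference = UTC+5 - UTC-5 = +10 hours
New hour = (16 + 10) mod 24
= 26 mod 24 = 2
Minutes unchanged → 02:47; 26 ≥ 24 → next day


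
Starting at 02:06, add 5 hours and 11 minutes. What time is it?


07:17

Start: 126 minutes from midnight
Add: 311 minutes
Total: 437 minutes
Hours: 437 ÷ 60 = 7 remainder 17


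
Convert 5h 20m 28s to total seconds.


Hours: 5 × 3600 = 18000
Minutes: 20 × 60 = 1200
Seconds: 28
Total = 18000 + 1200 + 28 = 19228

19228 seconds


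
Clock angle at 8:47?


Hour hand = 8×30 + 47×0.5 = 263.5°
Minute hand = 47×6 = 282°
Difference = |263.5 - 282| = 18.5°

18.5°


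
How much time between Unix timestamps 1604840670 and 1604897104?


56434 seconds (15.7 hours / 0.65 days)

Difference = 1604897104 - 1604840670 = 56434 seconds
In hours: 56434 / 3600 ≈ 15.7
In days: 56434 / 86400 ≈ 0.65


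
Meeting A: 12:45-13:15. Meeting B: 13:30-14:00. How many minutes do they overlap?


0 minutes

Meeting A: 765-795 (in minutes from midnight)
Meeting B: 810-840
Overlap start = max(765, 810) = 810
Overlap end = min(795, 840) = 795
Overlap = max(0, 795 - 810) = 0 min


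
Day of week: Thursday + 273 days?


Start: Thursday (index 3)
(3 + 273) mod 7
= 276 mod 7
= 3
Index 3 → Thursday

Thursday


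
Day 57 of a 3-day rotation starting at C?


Shifts: A, B, C
Start: C (index 2)
Day 57: (2 + 57 - 1) mod 3
= 58 mod 3
= 1
Index 1 → shift B

Shift B


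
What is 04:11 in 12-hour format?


4:11 AM

Hour: 4
4 < 12 → AM


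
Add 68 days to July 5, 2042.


Start: July 5, 2042
Add 68 days
July 5 → August 1: 31 - 5 + 1 = 27 days (68 - 27 = 41 left)
August 1 → September 1: 31 - 1 + 1 = 31 days (41 - 31 = 10 left)
September 1 + 10 = September 11, 2042

September 11, 2042


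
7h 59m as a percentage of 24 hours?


0.3326 (33.26%)

Total minutes: 7×60 + 59 = 479
Day = 24×60 = 1440 minutes
Fraction = 479/1440 ≈ 0.3326
As a percentage: 479/1440 × 100 ≈ 33.26%


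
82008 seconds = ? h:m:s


22h 46m 48s

Hours: 82008 ÷ 3600 = 22 remainder 2808
Minutes: 2808 ÷ 60 = 46 remainder 48
Seconds: 48


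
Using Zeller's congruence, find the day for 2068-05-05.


Saturday

Zeller's congruence:
q=5, m=5, k=68, j=20
h = (5 + ⌊13×6/5⌋ + 68 + ⌊68/4⌋ + ⌊20/4⌋ - 2×20) mod 7
= (5 + 15 + 68 + 17 + 5 - 40) mod 7
= 70 mod 7 = 0
h=0 → Saturday


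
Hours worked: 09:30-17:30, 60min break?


Total time = (17×60+30) - (9×60+30)
= 1050 - 570 = 480 min
Minus break: 480 - 60 = 420 min
= 7h 0m

7h 0m (420 minutes)


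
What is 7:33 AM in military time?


07:33

Input: 7:33 AM
AM hour stays: 7


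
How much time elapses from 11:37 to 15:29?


End time in minutes: 15×60 + 29 = 929
Start time in minutes: 11×60 + 37 = 697
Difference = 929 - 697 = 232 minutes
= 3 hours 52 minutes

3h 52m


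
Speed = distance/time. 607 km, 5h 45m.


Distance: 607 km
Time: 5h 45m = 345 min = 345/60 = 23/4 hours
Speed = 607 ÷ (23/4) = 607 × 4 / 23 = 2428/23 ≈ 105.6 km/h

105.6 km/h


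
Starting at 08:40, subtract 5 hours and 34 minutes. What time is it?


03:06

Start: 520 minutes from midnight
Subtract: 334 minutes
Remaining: 520 - 334 = 186
Hours: 3, Minutes: 6


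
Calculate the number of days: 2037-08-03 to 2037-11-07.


96 days

From August 3, 2037 to November 7, 2037
Rest of August 2037: 31 - 3 = 28
Full months: September 30, October 31
Days into November 2037: 7
Total = 28 + 30 + 31 + 7 = 96 days


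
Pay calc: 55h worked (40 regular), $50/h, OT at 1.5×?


Regular: 40h × $50 = $2000.00
Overtime: 55 - 40 = 15h
OT pay: 15h × $50 × 1.5 = $1125.00
Total = $2000.00 + $1125.00 = $3125.00

$3125.00


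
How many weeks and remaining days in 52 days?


Weeks: 52 ÷ 7 = 7 remainder 3

7 weeks 3 days


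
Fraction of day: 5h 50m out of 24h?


0.2431 (24.31%)

Total minutes: 5×60 + 50 = 350
Day = 24×60 = 1440 minutes
Fraction = 350/1440 ≈ 0.2431
As a percentage: 350/1440 × 100 ≈ 24.31%


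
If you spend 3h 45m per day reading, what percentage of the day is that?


Time: 225 minutes
Day: 1440 minutes
Percentage = (225/1440) × 100 ≈ 15.6%

15.6%


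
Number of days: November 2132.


Month: November (month 11)
November has 30 days

30 days


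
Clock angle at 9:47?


11.5°

Hour hand = 9×30 + 47×0.5 = 293.5°
Minute hand = 47×6 = 282°
Difference = |293.5 - 282| = 11.5°


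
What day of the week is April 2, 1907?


Zeller's congruence:
q=2, m=4, k=7, j=19
h = (2 + ⌊13×5/5⌋ + 7 + ⌊7/4⌋ + ⌊19/4⌋ - 2×19) mod 7
= (2 + 13 + 7 + 1 + 4 - 38) mod 7
= -11 mod 7 = 3
h=3 → Tuesday

Tuesday


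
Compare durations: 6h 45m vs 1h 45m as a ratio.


27:7 (3.86)

Duration 1: 405 minutes
Duration 2: 105 minutes
Ratio = 405:105
GCD = 15
Simplified = 27:7
As a decimal: 27/7 ≈ 3.86


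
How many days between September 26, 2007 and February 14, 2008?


141 days

From September 26, 2007 to February 14, 2008
Rest of September 2007: 30 - 26 = 4
Full months: October 31, November 30, December 31, January 31
Days into February 2008: 14
Total = 4 + 31 + 30 + 31 + 31 + 14 = 141 days


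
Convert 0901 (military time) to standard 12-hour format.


Hour: 9
9 < 12 → AM

9:01 AM


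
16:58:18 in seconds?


61098 seconds

Hours: 16 × 3600 = 57600
Minutes: 58 × 60 = 3480
Seconds: 18
Total = 57600 + 3480 + 18 = 61098


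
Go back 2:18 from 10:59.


08:41

Start: 659 minutes from midnight
Subtract: 138 minutes
Remaining: 659 - 138 = 521
Hours: 8, Minutes: 41


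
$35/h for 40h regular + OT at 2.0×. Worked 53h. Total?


Regular: 40h × $35 = $1400.00
Overtime: 53 - 40 = 13h
OT pay: 13h × $35 × 2.0 = $910.00
Total = $1400.00 + $910.00 = $2310.00

$2310.00


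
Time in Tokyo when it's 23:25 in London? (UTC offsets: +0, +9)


08:25 (next day)

Time difference = UTC+9 - UTC+0 = +9 hours
New hour = (23 + 9) mod 24
= 32 mod 24 = 8
Minutes unchanged → 08:25; 32 ≥ 24 → next day


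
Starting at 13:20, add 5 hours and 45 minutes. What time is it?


Start: 800 minutes from midnight
Add: 345 minutes
Total: 1145 minutes
Hours: 1145 ÷ 60 = 19 remainder 5

19:05
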